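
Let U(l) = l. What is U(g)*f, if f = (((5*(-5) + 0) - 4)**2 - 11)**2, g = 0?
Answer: 0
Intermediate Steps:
f = 688900 (f = (((-25 + 0) - 4)**2 - 11)**2 = ((-25 - 4)**2 - 11)**2 = ((-29)**2 - 11)**2 = (841 - 11)**2 = 830**2 = 688900)
U(g)*f = 0*688900 = 0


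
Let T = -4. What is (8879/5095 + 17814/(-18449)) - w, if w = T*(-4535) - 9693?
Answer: -793925145444/93997655 ≈ -8446.2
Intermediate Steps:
w = 8447 (w = -4*(-4535) - 9693 = 18140 - 9693 = 8447)
(8879/5095 + 17814/(-18449)) - w = (8879/5095 + 17814/(-18449)) - 1*8447 = (8879*(1/5095) + 17814*(-1/18449)) - 8447 = (8879/5095 - 17814/18449) - 8447 = 73046341/93997655 - 8447 = -793925145444/93997655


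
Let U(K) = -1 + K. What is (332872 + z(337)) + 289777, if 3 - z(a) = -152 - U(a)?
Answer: 623140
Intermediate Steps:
z(a) = 154 + a (z(a) = 3 - (-152 - (-1 + a)) = 3 - (-152 + (1 - a)) = 3 - (-151 - a) = 3 + (151 + a) = 154 + a)
(332872 + z(337)) + 289777 = (332872 + (154 + 337)) + 289777 = (332872 + 491) + 289777 = 333363 + 289777 = 623140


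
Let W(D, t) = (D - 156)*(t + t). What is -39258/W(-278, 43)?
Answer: 19629/18662 ≈ 1.0518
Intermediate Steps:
W(D, t) = 2*t*(-156 + D) (W(D, t) = (-156 + D)*(2*t) = 2*t*(-156 + D))
-39258/W(-278, 43) = -39258*1/(86*(-156 - 278)) = -39258/(2*43*(-434)) = -39258/(-37324) = -39258*(-1/37324) = 19629/18662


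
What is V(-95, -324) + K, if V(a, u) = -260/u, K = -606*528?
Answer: -25917343/81 ≈ -3.1997e+5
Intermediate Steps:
K = -319968
V(-95, -324) + K = -260/(-324) - 319968 = -260*(-1/324) - 319968 = 65/81 - 319968 = -25917343/81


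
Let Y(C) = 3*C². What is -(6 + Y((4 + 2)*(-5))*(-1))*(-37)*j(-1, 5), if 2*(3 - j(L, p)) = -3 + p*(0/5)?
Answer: -448551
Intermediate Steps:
j(L, p) = 9/2 (j(L, p) = 3 - (-3 + p*(0/5))/2 = 3 - (-3 + p*(0*(⅕)))/2 = 3 - (-3 + p*0)/2 = 3 - (-3 + 0)/2 = 3 - ½*(-3) = 3 + 3/2 = 9/2)
-(6 + Y((4 + 2)*(-5))*(-1))*(-37)*j(-1, 5) = -(6 + (3*((4 + 2)*(-5))²)*(-1))*(-37)*9/2 = -(6 + (3*(6*(-5))²)*(-1))*(-37)*9/2 = -(6 + (3*(-30)²)*(-1))*(-37)*9/2 = -(6 + (3*900)*(-1))*(-37)*9/2 = -(6 + 2700*(-1))*(-37)*9/2 = -(6 - 2700)*(-37)*9/2 = -(-2694*(-37))*9/2 = -99678*9/2 = -1*448551 = -448551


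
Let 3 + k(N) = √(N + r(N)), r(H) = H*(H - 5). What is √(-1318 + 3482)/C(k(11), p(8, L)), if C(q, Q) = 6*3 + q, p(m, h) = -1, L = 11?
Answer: -√41657/74 + 15*√541/74 ≈ 1.9566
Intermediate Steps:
r(H) = H*(-5 + H)
k(N) = -3 + √(N + N*(-5 + N))
C(q, Q) = 18 + q
√(-1318 + 3482)/C(k(11), p(8, L)) = √(-1318 + 3482)/(18 + (-3 + √(11*(-4 + 11)))) = √2164/(18 + (-3 + √(11*7))) = (2*√541)/(18 + (-3 + √77)) = (2*√541)/(15 + √77) = 2*√541/(15 + √77)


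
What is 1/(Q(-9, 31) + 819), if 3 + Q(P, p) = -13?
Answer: 1/803 ≈ 0.0012453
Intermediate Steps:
Q(P, p) = -16 (Q(P, p) = -3 - 13 = -16)
1/(Q(-9, 31) + 819) = 1/(-16 + 819) = 1/803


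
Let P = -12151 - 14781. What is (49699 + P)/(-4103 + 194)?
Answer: -7589/1303 ≈ -5.8242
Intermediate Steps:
P = -26932
(49699 + P)/(-4103 + 194) = (49699 - 26932)/(-4103 + 194) = 22767/(-3909) = 22767*(-1/3909) = -7589/1303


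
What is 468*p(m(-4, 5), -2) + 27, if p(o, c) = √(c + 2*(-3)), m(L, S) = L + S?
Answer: 27 + 936*I*√2 ≈ 27.0 + 1323.7*I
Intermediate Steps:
p(o, c) = √(-6 + c) (p(o, c) = √(c - 6) = √(-6 + c))
468*p(m(-4, 5), -2) + 27 = 468*√(-6 - 2) + 27 = 468*√(-8) + 27 = 468*(2*I*√2) + 27 = 936*I*√2 + 27 = 27 + 936*I*√2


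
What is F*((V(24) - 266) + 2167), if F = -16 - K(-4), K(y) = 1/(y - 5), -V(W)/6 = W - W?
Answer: -271843/9 ≈ -30205.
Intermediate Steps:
V(W) = 0 (V(W) = -6*(W - W) = -6*0 = 0)
K(y) = 1/(-5 + y)
F = -143/9 (F = -16 - 1/(-5 - 4) = -16 - 1/(-9) = -16 - 1*(-⅑) = -16 + ⅑ = -143/9 ≈ -15.889)
F*((V(24) - 266) + 2167) = -143*((0 - 266) + 2167)/9 = -143*(-266 + 2167)/9 = -143/9*1901 = -271843/9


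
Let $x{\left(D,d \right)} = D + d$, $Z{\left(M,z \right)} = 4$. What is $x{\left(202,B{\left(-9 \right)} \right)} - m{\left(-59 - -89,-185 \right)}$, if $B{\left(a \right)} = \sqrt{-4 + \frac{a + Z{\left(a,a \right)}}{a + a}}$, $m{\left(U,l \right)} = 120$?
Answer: $82 + \frac{i \sqrt{134}}{6} \approx 82.0 + 1.9293 i$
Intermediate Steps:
$B{\left(a \right)} = \sqrt{-4 + \frac{4 + a}{2 a}}$ ($B{\left(a \right)} = \sqrt{-4 + \frac{a + 4}{a + a}} = \sqrt{-4 + \frac{4 + a}{2 a}}$)
$x{\left(202,B{\left(-9 \right)} \right)} - m{\left(-59 - -89,-185 \right)} = \left(202 + \frac{\sqrt{-14 + \frac{8}{-9}}}{2}\right) - 120 = \left(202 + \frac{\sqrt{-14 + 8 \left(- \frac{1}{9}\right)}}{2}\right) - 120 = \left(202 + \frac{\sqrt{-14 - \frac{8}{9}}}{2}\right) - 120 = \left(202 + \frac{\sqrt{- \frac{134}{9}}}{2}\right) - 120 = \left(202 + \frac{\frac{1}{3} i \sqrt{134}}{2}\right) - 120 = \left(202 + \frac{i \sqrt{134}}{6}\right) - 120 = 82 + \frac{i \sqrt{134}}{6}$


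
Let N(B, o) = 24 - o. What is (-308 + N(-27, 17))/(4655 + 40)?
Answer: -301/4695 ≈ -0.064111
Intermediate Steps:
(-308 + N(-27, 17))/(4655 + 40) = (-308 + (24 - 1*17))/(4655 + 40) = (-308 + (24 - 17))/4695 = (-308 + 7)*(1/4695) = -301*1/4695 = -301/4695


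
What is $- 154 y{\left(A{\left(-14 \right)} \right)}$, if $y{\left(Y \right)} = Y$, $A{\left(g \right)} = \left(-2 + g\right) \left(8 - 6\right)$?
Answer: $4928$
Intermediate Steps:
$A{\left(g \right)} = -4 + 2 g$ ($A{\left(g \right)} = \left(-2 + g\right) 2 = -4 + 2 g$)
$- 154 y{\left(A{\left(-14 \right)} \right)} = - 154 \left(-4 + 2 \left(-14\right)\right) = - 154 \left(-4 - 28\right) = \left(-154\right) \left(-32\right) = 4928$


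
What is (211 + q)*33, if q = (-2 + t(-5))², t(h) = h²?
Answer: 24420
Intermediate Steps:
q = 529 (q = (-2 + (-5)²)² = (-2 + 25)² = 23² = 529)
(211 + q)*33 = (211 + 529)*33 = 740*33 = 24420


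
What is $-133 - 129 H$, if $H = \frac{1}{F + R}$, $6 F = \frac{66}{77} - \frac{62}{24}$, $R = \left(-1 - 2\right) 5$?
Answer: $- \frac{959749}{7705} \approx -124.56$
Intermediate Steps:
$R = -15$ ($R = \left(-3\right) 5 = -15$)
$F = - \frac{145}{504}$ ($F = \frac{\frac{66}{77} - \frac{62}{24}}{6} = \frac{66 \cdot \frac{1}{77} - \frac{31}{12}}{6} = \frac{\frac{6}{7} - \frac{31}{12}}{6} = \frac{1}{6} \left(- \frac{145}{84}\right) = - \frac{145}{504} \approx -0.2877$)
$H = - \frac{504}{7705}$ ($H = \frac{1}{- \frac{145}{504} - 15} = \frac{1}{- \frac{7705}{504}} = - \frac{504}{7705} \approx -0.065412$)
$-133 - 129 H = -133 - - \frac{65016}{7705} = -133 + \frac{65016}{7705} = - \frac{959749}{7705}$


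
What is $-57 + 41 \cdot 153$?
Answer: $6216$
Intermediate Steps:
$-57 + 41 \cdot 153 = -57 + 6273 = 6216$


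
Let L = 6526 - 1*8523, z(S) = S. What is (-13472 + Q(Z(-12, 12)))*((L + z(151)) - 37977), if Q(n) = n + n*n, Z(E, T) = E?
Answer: 531238820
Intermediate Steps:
Q(n) = n + n**2
L = -1997 (L = 6526 - 8523 = -1997)
(-13472 + Q(Z(-12, 12)))*((L + z(151)) - 37977) = (-13472 - 12*(1 - 12))*((-1997 + 151) - 37977) = (-13472 - 12*(-11))*(-1846 - 37977) = (-13472 + 132)*(-39823) = -13340*(-39823) = 531238820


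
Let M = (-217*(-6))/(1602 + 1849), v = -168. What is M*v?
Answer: -31248/493 ≈ -63.383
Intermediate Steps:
M = 186/493 (M = 1302/3451 = 1302*(1/3451) = 186/493 ≈ 0.37728)
M*v = (186/493)*(-168) = -31248/493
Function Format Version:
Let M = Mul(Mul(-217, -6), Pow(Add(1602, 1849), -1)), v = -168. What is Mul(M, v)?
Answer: Rational(-31248, 493) ≈ -63.383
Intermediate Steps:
M = Rational(186, 493) (M = Mul(1302, Pow(3451, -1)) = Mul(1302, Rational(1, 3451)) = Rational(186, 493) ≈ 0.37728)
Mul(M, v) = Mul(Rational(186, 493), -168) = Rational(-31248, 493)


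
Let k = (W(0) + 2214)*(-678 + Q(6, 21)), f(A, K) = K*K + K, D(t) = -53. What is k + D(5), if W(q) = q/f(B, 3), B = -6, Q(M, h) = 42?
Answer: -1408157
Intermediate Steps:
f(A, K) = K + K² (f(A, K) = K² + K = K + K²)
W(q) = q/12 (W(q) = q/((3*(1 + 3))) = q/((3*4)) = q/12)
k = -1408104 (k = ((1/12)*0 + 2214)*(-678 + 42) = (0 + 2214)*(-636) = 2214*(-636) = -1408104)
k + D(5) = -1408104 - 53 = -1408157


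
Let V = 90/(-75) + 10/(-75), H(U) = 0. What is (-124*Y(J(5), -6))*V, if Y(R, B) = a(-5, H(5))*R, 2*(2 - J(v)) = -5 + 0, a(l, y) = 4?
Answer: 2976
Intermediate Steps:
J(v) = 9/2 (J(v) = 2 - (-5 + 0)/2 = 2 - ½*(-5) = 2 + 5/2 = 9/2)
Y(R, B) = 4*R
V = -4/3 (V = 90*(-1/75) + 10*(-1/75) = -6/5 - 2/15 = -4/3 ≈ -1.3333)
(-124*Y(J(5), -6))*V = -496*9/2*(-4/3) = -124*18*(-4/3) = -2232*(-4/3) = 2976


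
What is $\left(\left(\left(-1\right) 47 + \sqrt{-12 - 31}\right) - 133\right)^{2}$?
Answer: $\left(180 - i \sqrt{43}\right)^{2} \approx 32357.0 - 2360.7 i$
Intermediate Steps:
$\left(\left(\left(-1\right) 47 + \sqrt{-12 - 31}\right) - 133\right)^{2} = \left(\left(-47 + \sqrt{-43}\right) - 133\right)^{2} = \left(\left(-47 + i \sqrt{43}\right) - 133\right)^{2} = \left(-180 + i \sqrt{43}\right)^{2}$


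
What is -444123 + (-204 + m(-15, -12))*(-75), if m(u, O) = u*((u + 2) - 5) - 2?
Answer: -448923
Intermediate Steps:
m(u, O) = -2 + u*(-3 + u) (m(u, O) = u*((2 + u) - 5) - 2 = u*(-3 + u) - 2 = -2 + u*(-3 + u))
-444123 + (-204 + m(-15, -12))*(-75) = -444123 + (-204 + (-2 + (-15)**2 - 3*(-15)))*(-75) = -444123 + (-204 + (-2 + 225 + 45))*(-75) = -444123 + (-204 + 268)*(-75) = -444123 + 64*(-75) = -444123 - 4800 = -448923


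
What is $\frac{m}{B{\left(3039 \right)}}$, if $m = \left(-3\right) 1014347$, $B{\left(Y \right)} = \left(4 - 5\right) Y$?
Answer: $\frac{1014347}{1013} \approx 1001.3$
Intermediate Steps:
$B{\left(Y \right)} = - Y$
$m = -3043041$
$\frac{m}{B{\left(3039 \right)}} = - \frac{3043041}{\left(-1\right) 3039} = - \frac{3043041}{-3039} = \left(-3043041\right) \left(- \frac{1}{3039}\right) = \frac{1014347}{1013}$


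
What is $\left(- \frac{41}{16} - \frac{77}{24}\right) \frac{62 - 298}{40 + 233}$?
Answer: $\frac{16343}{3276} \approx 4.9887$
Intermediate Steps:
$\left(- \frac{41}{16} - \frac{77}{24}\right) \frac{62 - 298}{40 + 233} = \left(\left(-41\right) \frac{1}{16} - \frac{77}{24}\right) \left(- \frac{236}{273}\right) = \left(- \frac{41}{16} - \frac{77}{24}\right) \left(\left(-236\right) \frac{1}{273}\right) = \left(- \frac{277}{48}\right) \left(- \frac{236}{273}\right) = \frac{16343}{3276}$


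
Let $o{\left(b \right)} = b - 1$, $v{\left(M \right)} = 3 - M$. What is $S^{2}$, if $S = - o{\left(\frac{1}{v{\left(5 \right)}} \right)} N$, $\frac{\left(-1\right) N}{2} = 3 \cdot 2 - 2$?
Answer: $144$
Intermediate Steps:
$N = -8$ ($N = - 2 \left(3 \cdot 2 - 2\right) = - 2 \left(6 - 2\right) = \left(-2\right) 4 = -8$)
$o{\left(b \right)} = -1 + b$ ($o{\left(b \right)} = b - 1 = -1 + b$)
$S = -12$ ($S = - (-1 + \frac{1}{3 - 5}) \left(-8\right) = - (-1 + \frac{1}{-2}) \left(-8\right) = - (-1 - \frac{1}{2}) \left(-8\right) = \left(-1\right) \left(- \frac{3}{2}\right) \left(-8\right) = \frac{3}{2} \left(-8\right) = -12$)
$S^{2} = \left(-12\right)^{2} = 144$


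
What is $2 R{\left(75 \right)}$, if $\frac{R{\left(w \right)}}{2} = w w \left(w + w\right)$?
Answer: $3375000$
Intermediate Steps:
$R{\left(w \right)} = 4 w^{3}$ ($R{\left(w \right)} = 2 w w \left(w + w\right) = 2 w^{2} \cdot 2 w = 2 \cdot 2 w^{3} = 4 w^{3}$)
$2 R{\left(75 \right)} = 2 \cdot 4 \cdot 75^{3} = 2 \cdot 4 \cdot 421875 = 2 \cdot 1687500 = 3375000$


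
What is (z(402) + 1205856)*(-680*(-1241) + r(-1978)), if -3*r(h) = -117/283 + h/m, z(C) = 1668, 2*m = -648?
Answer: 23358607195759778/22923 ≈ 1.0190e+12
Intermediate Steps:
m = -324 (m = (1/2)*(-648) = -324)
r(h) = 39/283 + h/972 (r(h) = -(-117/283 + h/(-324))/3 = -(-117*1/283 + h*(-1/324))/3 = -(-117/283 - h/324)/3 = 39/283 + h/972)
(z(402) + 1205856)*(-680*(-1241) + r(-1978)) = (1668 + 1205856)*(-680*(-1241) + (39/283 + (1/972)*(-1978))) = 1207524*(843880 + (39/283 - 989/486)) = 1207524*(843880 - 260933/137538) = 1207524*(116065306507/137538) = 23358607195759778/22923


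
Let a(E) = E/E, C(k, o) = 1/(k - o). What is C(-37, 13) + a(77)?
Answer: 49/50 ≈ 0.98000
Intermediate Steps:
a(E) = 1
C(-37, 13) + a(77) = 1/(-37 - 1*13) + 1 = 1/(-37 - 13) + 1 = 1/(-50) + 1 = -1/50 + 1 = 49/50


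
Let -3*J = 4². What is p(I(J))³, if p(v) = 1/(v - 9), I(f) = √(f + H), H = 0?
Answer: -27/(27 - 4*I*√3)³ ≈ -0.00090912 - 0.00085297*I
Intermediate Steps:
J = -16/3 (J = -⅓*4² = -⅓*16 = -16/3 ≈ -5.3333)
I(f) = √f (I(f) = √(f + 0) = √f)
p(v) = 1/(-9 + v)
p(I(J))³ = (1/(-9 + √(-16/3)))³ = (1/(-9 + 4*I*√3/3))³ = (-9 + 4*I*√3/3)⁻³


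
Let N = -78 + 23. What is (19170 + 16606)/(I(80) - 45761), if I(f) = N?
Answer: -4472/5727 ≈ -0.78086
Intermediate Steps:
N = -55
I(f) = -55
(19170 + 16606)/(I(80) - 45761) = (19170 + 16606)/(-55 - 45761) = 35776/(-45816) = 35776*(-1/45816) = -4472/5727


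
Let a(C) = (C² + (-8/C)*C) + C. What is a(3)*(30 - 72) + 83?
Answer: -85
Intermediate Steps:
a(C) = -8 + C + C² (a(C) = (C² - 8) + C = (-8 + C²) + C = -8 + C + C²)
a(3)*(30 - 72) + 83 = (-8 + 3 + 3²)*(30 - 72) + 83 = (-8 + 3 + 9)*(-42) + 83 = 4*(-42) + 83 = -168 + 83 = -85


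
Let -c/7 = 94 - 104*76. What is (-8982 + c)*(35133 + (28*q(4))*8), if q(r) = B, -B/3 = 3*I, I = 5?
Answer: 1144621464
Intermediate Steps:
B = -45 (B = -9*5 = -3*15 = -45)
c = 54670 (c = -7*(94 - 104*76) = -7*(94 - 7904) = -7*(-7810) = 54670)
q(r) = -45
(-8982 + c)*(35133 + (28*q(4))*8) = (-8982 + 54670)*(35133 + (28*(-45))*8) = 45688*(35133 - 1260*8) = 45688*(35133 - 10080) = 45688*25053 = 1144621464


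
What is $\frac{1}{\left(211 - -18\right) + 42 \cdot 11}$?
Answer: $\frac{1}{691} \approx 0.0014472$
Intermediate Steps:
$\frac{1}{\left(211 - -18\right) + 42 \cdot 11} = \frac{1}{\left(211 + 18\right) + 462} = \frac{1}{229 + 462} = \frac{1}{691}$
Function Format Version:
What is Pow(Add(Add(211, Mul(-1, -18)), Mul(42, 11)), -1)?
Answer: Rational(1, 691) ≈ 0.0014472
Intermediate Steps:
Pow(Add(Add(211, Mul(-1, -18)), Mul(42, 11)), -1) = Pow(Add(Add(211, 18), 462), -1) = Pow(Add(229, 462), -1) = Pow(691, -1) = Rational(1, 691)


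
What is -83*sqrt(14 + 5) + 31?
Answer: 31 - 83*sqrt(19) ≈ -330.79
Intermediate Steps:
-83*sqrt(14 + 5) + 31 = -83*sqrt(19) + 31 = 31 - 83*sqrt(19)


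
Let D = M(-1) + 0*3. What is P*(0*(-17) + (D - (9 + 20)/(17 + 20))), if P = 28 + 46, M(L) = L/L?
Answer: 16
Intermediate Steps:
M(L) = 1
D = 1 (D = 1 + 0*3 = 1 + 0 = 1)
P = 74
P*(0*(-17) + (D - (9 + 20)/(17 + 20))) = 74*(0*(-17) + (1 - (9 + 20)/(17 + 20))) = 74*(0 + (1 - 29/37)) = 74*(0 + 8/37) = 74*(8/37) = 16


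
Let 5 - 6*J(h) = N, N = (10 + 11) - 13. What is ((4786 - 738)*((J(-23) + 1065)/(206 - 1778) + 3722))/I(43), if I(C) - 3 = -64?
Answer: -5920118534/23973 ≈ -2.4695e+5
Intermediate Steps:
I(C) = -61 (I(C) = 3 - 64 = -61)
N = 8 (N = 21 - 13 = 8)
J(h) = -½ (J(h) = ⅚ - ⅙*8 = ⅚ - 4/3 = -½)
((4786 - 738)*((J(-23) + 1065)/(206 - 1778) + 3722))/I(43) = ((4786 - 738)*((-½ + 1065)/(206 - 1778) + 3722))/(-61) = (4048*((2129/2)/(-1572) + 3722))*(-1/61) = (4048*((2129/2)*(-1/1572) + 3722))*(-1/61) = (4048*(-2129/3144 + 3722))*(-1/61) = (4048*(11699839/3144))*(-1/61) = (5920118534/393)*(-1/61) = -5920118534/23973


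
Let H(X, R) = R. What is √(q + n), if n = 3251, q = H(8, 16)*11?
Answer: √3427 ≈ 58.541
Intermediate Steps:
q = 176 (q = 16*11 = 176)
√(q + n) = √(176 + 3251) = √3427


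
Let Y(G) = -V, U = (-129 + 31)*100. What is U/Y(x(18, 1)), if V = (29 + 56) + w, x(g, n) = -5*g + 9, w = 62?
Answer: 200/3 ≈ 66.667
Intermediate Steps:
U = -9800 (U = -98*100 = -9800)
x(g, n) = 9 - 5*g
V = 147 (V = (29 + 56) + 62 = 85 + 62 = 147)
Y(G) = -147 (Y(G) = -1*147 = -147)
U/Y(x(18, 1)) = -9800/(-147) = -9800*(-1/147) = 200/3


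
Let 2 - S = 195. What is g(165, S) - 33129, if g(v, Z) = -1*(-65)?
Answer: -33064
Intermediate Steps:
S = -193 (S = 2 - 1*195 = 2 - 195 = -193)
g(v, Z) = 65
g(165, S) - 33129 = 65 - 33129 = -33064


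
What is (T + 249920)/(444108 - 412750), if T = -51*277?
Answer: 235793/31358 ≈ 7.5194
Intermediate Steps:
T = -14127
(T + 249920)/(444108 - 412750) = (-14127 + 249920)/(444108 - 412750) = 235793/31358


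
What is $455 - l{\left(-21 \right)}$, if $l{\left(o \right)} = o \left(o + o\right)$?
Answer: $-427$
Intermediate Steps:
$l{\left(o \right)} = 2 o^{2}$ ($l{\left(o \right)} = o 2 o = 2 o^{2}$)
$455 - l{\left(-21 \right)} = 455 - 2 \left(-21\right)^{2} = 455 - 2 \cdot 441 = 455 - 882 = -427$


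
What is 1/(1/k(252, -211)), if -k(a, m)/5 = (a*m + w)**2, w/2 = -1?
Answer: -14137371380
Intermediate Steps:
w = -2 (w = 2*(-1) = -2)
k(a, m) = -5*(-2 + a*m)**2 (k(a, m) = -5*(a*m - 2)**2 = -5*(-2 + a*m)**2)
1/(1/k(252, -211)) = 1/(1/(-5*(-2 + 252*(-211))**2)) = 1/(1/(-5*(-2 - 53172)**2)) = 1/(1/(-5*(-53174)**2)) = 1/(1/(-5*2827474276)) = 1/(1/(-14137371380)) = 1/(-1/14137371380) = -14137371380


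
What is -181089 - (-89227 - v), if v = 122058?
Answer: 30196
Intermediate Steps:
-181089 - (-89227 - v) = -181089 - (-89227 - 1*122058) = -181089 - (-89227 - 122058) = -181089 - 1*(-211285) = -181089 + 211285 = 30196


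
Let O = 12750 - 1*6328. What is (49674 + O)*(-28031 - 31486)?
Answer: -3338665632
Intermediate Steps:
O = 6422 (O = 12750 - 6328 = 6422)
(49674 + O)*(-28031 - 31486) = (49674 + 6422)*(-28031 - 31486) = 56096*(-59517) = -3338665632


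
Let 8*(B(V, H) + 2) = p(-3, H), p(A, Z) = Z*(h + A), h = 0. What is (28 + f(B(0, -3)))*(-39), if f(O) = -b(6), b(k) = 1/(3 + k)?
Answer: -3263/3 ≈ -1087.7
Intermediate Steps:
p(A, Z) = A*Z (p(A, Z) = Z*(0 + A) = Z*A = A*Z)
B(V, H) = -2 - 3*H/8 (B(V, H) = -2 + (-3*H)/8 = -2 - 3*H/8)
f(O) = -⅑ (f(O) = -1/(3 + 6) = -1/9 = -1*⅑ = -⅑)
(28 + f(B(0, -3)))*(-39) = (28 - ⅑)*(-39) = (251/9)*(-39) = -3263/3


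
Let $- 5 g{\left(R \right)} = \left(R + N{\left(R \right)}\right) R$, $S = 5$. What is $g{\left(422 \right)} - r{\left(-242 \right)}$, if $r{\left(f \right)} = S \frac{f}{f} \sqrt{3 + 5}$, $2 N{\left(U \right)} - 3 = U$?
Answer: $- \frac{267759}{5} - 10 \sqrt{2} \approx -53566.0$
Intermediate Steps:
$N{\left(U \right)} = \frac{3}{2} + \frac{U}{2}$
$r{\left(f \right)} = 10 \sqrt{2}$ ($r{\left(f \right)} = 5 \frac{f}{f} \sqrt{3 + 5} = 5 \cdot 1 \sqrt{8} = 5 \cdot 2 \sqrt{2} = 10 \sqrt{2}$)
$g{\left(R \right)} = - \frac{R \left(\frac{3}{2} + \frac{3 R}{2}\right)}{5}$ ($g{\left(R \right)} = - \frac{\left(R + \left(\frac{3}{2} + \frac{R}{2}\right)\right) R}{5} = - \frac{\left(\frac{3}{2} + \frac{3 R}{2}\right) R}{5} = - \frac{R \left(\frac{3}{2} + \frac{3 R}{2}\right)}{5}$)
$g{\left(422 \right)} - r{\left(-242 \right)} = \left(- \frac{3}{10}\right) 422 \left(1 + 422\right) - 10 \sqrt{2} = \left(- \frac{3}{10}\right) 422 \cdot 423 - 10 \sqrt{2} = - \frac{267759}{5} - 10 \sqrt{2}$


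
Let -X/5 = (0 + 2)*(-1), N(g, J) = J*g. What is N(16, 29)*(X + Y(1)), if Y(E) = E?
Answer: 5104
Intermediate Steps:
X = 10 (X = -5*(0 + 2)*(-1) = -10*(-1) = -5*(-2) = 10)
N(16, 29)*(X + Y(1)) = (29*16)*(10 + 1) = 464*11 = 5104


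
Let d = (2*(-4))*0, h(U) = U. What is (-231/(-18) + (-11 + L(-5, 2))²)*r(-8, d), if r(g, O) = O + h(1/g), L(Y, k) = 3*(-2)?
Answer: -1811/48 ≈ -37.729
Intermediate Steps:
d = 0 (d = -8*0 = 0)
L(Y, k) = -6
r(g, O) = O + 1/g
(-231/(-18) + (-11 + L(-5, 2))²)*r(-8, d) = (-231/(-18) + (-11 - 6)²)*(0 + 1/(-8)) = (-231*(-1/18) + (-17)²)*(0 - ⅛) = (77/6 + 289)*(-⅛) = (1811/6)*(-⅛) = -1811/48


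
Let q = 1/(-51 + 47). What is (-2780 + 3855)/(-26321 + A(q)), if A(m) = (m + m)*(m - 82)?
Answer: -8600/210239 ≈ -0.040906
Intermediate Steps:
q = -¼ (q = 1/(-4) = -¼ ≈ -0.25000)
A(m) = 2*m*(-82 + m) (A(m) = (2*m)*(-82 + m) = 2*m*(-82 + m))
(-2780 + 3855)/(-26321 + A(q)) = (-2780 + 3855)/(-26321 + 2*(-¼)*(-82 - ¼)) = 1075/(-26321 + 2*(-¼)*(-329/4)) = 1075/(-26321 + 329/8) = 1075/(-210239/8) = 1075*(-8/210239) = -8600/210239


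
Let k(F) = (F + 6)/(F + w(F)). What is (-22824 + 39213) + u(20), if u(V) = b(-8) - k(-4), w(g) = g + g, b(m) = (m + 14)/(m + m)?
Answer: 393331/24 ≈ 16389.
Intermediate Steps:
b(m) = (14 + m)/(2*m) (b(m) = (14 + m)/((2*m)) = (14 + m)*(1/(2*m)) = (14 + m)/(2*m))
w(g) = 2*g
k(F) = (6 + F)/(3*F) (k(F) = (F + 6)/(F + 2*F) = (6 + F)/((3*F)) = (6 + F)*(1/(3*F)) = (6 + F)/(3*F))
u(V) = -5/24 (u(V) = (½)*(14 - 8)/(-8) - (6 - 4)/(3*(-4)) = (½)*(-⅛)*6 - (-1)*2/(3*4) = -3/8 - 1*(-⅙) = -3/8 + ⅙ = -5/24)
(-22824 + 39213) + u(20) = (-22824 + 39213) - 5/24 = 16389 - 5/24 = 393331/24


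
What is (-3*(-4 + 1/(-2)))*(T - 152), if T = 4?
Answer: -1998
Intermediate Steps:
(-3*(-4 + 1/(-2)))*(T - 152) = (-3*(-4 + 1/(-2)))*(4 - 152) = -3*(-4 - ½)*(-148) = -3*(-9/2)*(-148) = (27/2)*(-148) = -1998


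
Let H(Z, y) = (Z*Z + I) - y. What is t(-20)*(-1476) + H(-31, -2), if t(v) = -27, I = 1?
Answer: 40816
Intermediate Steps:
H(Z, y) = 1 + Z**2 - y (H(Z, y) = (Z*Z + 1) - y = (Z**2 + 1) - y = (1 + Z**2) - y = 1 + Z**2 - y)
t(-20)*(-1476) + H(-31, -2) = -27*(-1476) + (1 + (-31)**2 - 1*(-2)) = 39852 + (1 + 961 + 2) = 39852 + 964 = 40816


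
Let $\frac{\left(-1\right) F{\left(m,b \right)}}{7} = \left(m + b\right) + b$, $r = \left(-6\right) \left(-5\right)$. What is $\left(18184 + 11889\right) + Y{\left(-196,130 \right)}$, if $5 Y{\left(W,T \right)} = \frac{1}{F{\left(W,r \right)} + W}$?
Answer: $\frac{113675941}{3780} \approx 30073.0$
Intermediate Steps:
$r = 30$
$F{\left(m,b \right)} = - 14 b - 7 m$ ($F{\left(m,b \right)} = - 7 \left(\left(m + b\right) + b\right) = - 7 \left(\left(b + m\right) + b\right) = - 7 \left(m + 2 b\right) = - 14 b - 7 m$)
$Y{\left(W,T \right)} = \frac{1}{5 \left(-420 - 6 W\right)}$ ($Y{\left(W,T \right)} = \frac{1}{5 \left(\left(\left(-14\right) 30 - 7 W\right) + W\right)} = \frac{1}{5 \left(\left(-420 - 7 W\right) + W\right)} = \frac{1}{5 \left(-420 - 6 W\right)}$)
$\left(18184 + 11889\right) + Y{\left(-196,130 \right)} = \left(18184 + 11889\right) - \frac{1}{2100 + 30 \left(-196\right)} = 30073 - \frac{1}{2100 - 5880} = 30073 - \frac{1}{-3780} = 30073 - - \frac{1}{3780} = 30073 + \frac{1}{3780} = \frac{113675941}{3780}$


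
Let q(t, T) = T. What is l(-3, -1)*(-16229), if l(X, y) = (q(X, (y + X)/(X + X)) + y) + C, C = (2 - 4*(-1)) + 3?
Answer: -421954/3 ≈ -1.4065e+5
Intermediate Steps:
C = 9 (C = (2 + 4) + 3 = 6 + 3 = 9)
l(X, y) = 9 + y + (X + y)/(2*X) (l(X, y) = ((y + X)/(X + X) + y) + 9 = ((X + y)/((2*X)) + y) + 9 = ((X + y)*(1/(2*X)) + y) + 9 = ((X + y)/(2*X) + y) + 9 = (y + (X + y)/(2*X)) + 9 = 9 + y + (X + y)/(2*X))
l(-3, -1)*(-16229) = (19/2 - 1 + (1/2)*(-1)/(-3))*(-16229) = (19/2 - 1 + (1/2)*(-1)*(-1/3))*(-16229) = (19/2 - 1 + 1/6)*(-16229) = (26/3)*(-16229) = -421954/3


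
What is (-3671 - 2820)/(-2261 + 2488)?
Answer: -6491/227 ≈ -28.595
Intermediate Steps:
(-3671 - 2820)/(-2261 + 2488) = -6491/227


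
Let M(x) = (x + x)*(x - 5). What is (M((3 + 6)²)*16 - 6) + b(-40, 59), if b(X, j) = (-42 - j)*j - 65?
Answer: 190962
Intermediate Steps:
M(x) = 2*x*(-5 + x) (M(x) = (2*x)*(-5 + x) = 2*x*(-5 + x))
b(X, j) = -65 + j*(-42 - j) (b(X, j) = j*(-42 - j) - 65 = -65 + j*(-42 - j))
(M((3 + 6)²)*16 - 6) + b(-40, 59) = ((2*(3 + 6)²*(-5 + (3 + 6)²))*16 - 6) + (-65 - 1*59² - 42*59) = ((2*9²*(-5 + 9²))*16 - 6) + (-65 - 1*3481 - 2478) = ((2*81*(-5 + 81))*16 - 6) + (-65 - 3481 - 2478) = ((2*81*76)*16 - 6) - 6024 = (12312*16 - 6) - 6024 = (196992 - 6) - 6024 = 196986 - 6024 = 190962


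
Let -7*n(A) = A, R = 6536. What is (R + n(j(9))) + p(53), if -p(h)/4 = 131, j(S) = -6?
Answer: 42090/7 ≈ 6012.9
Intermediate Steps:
p(h) = -524 (p(h) = -4*131 = -524)
n(A) = -A/7
(R + n(j(9))) + p(53) = (6536 - ⅐*(-6)) - 524 = (6536 + 6/7) - 524 = 45758/7 - 524 = 42090/7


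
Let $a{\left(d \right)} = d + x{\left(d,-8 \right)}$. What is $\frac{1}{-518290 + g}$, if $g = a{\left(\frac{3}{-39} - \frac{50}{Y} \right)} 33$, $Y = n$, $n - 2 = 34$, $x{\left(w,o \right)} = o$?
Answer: $- \frac{78}{40450985} \approx -1.9283 \cdot 10^{-6}$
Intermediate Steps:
$n = 36$ ($n = 2 + 34 = 36$)
$Y = 36$
$a{\left(d \right)} = -8 + d$ ($a{\left(d \right)} = d - 8 = -8 + d$)
$g = - \frac{24365}{78}$ ($g = \left(-8 + \left(\frac{3}{-39} - \frac{50}{36}\right)\right) 33 = \left(-8 + \left(3 \left(- \frac{1}{39}\right) - \frac{25}{18}\right)\right) 33 = \left(-8 - \frac{343}{234}\right) 33 = \left(- \frac{2215}{234}\right) 33 = - \frac{24365}{78} \approx -312.37$)
$\frac{1}{-518290 + g} = \frac{1}{-518290 - \frac{24365}{78}} = \frac{1}{- \frac{40450985}{78}} = - \frac{78}{40450985}$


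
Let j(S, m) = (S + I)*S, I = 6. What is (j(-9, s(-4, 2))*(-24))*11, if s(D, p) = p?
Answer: -7128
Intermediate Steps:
j(S, m) = S*(6 + S) (j(S, m) = (S + 6)*S = (6 + S)*S = S*(6 + S))
(j(-9, s(-4, 2))*(-24))*11 = (-9*(6 - 9)*(-24))*11 = (-9*(-3)*(-24))*11 = (27*(-24))*11 = -648*11 = -7128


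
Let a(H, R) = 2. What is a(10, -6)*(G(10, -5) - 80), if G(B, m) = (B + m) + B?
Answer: -130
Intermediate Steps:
G(B, m) = m + 2*B
a(10, -6)*(G(10, -5) - 80) = 2*((-5 + 2*10) - 80) = 2*((-5 + 20) - 80) = 2*(15 - 80) = 2*(-65) = -130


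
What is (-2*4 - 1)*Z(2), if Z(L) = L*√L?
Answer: -18*√2 ≈ -25.456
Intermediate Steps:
Z(L) = L^(3/2)
(-2*4 - 1)*Z(2) = (-2*4 - 1)*2^(3/2) = (-8 - 1)*(2*√2) = -18*√2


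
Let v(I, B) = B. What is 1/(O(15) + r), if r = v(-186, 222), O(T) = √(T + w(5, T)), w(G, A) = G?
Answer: 111/24632 - √5/24632 ≈ 0.0044156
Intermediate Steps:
O(T) = √(5 + T) (O(T) = √(T + 5) = √(5 + T))
r = 222
1/(O(15) + r) = 1/(√(5 + 15) + 222) = 1/(√20 + 222) = 1/(2*√5 + 222) = 1/(222 + 2*√5)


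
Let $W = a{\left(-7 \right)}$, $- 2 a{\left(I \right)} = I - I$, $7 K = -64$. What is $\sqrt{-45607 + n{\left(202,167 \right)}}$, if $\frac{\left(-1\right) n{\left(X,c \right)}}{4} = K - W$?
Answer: $\frac{i \sqrt{2232951}}{7} \approx 213.47 i$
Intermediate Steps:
$K = - \frac{64}{7}$ ($K = \frac{1}{7} \left(-64\right) = - \frac{64}{7} \approx -9.1429$)
$a{\left(I \right)} = 0$ ($a{\left(I \right)} = - \frac{I - I}{2} = \left(- \frac{1}{2}\right) 0 = 0$)
$W = 0$
$n{\left(X,c \right)} = \frac{256}{7}$ ($n{\left(X,c \right)} = - 4 \left(- \frac{64}{7} - 0\right) = - 4 \left(- \frac{64}{7} + 0\right) = \left(-4\right) \left(- \frac{64}{7}\right) = \frac{256}{7}$)
$\sqrt{-45607 + n{\left(202,167 \right)}} = \sqrt{-45607 + \frac{256}{7}} = \sqrt{- \frac{318993}{7}} = \frac{i \sqrt{2232951}}{7}$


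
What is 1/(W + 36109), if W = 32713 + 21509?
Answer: 1/90331 ≈ 1.1070e-5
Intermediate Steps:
W = 54222
1/(W + 36109) = 1/(54222 + 36109) = 1/90331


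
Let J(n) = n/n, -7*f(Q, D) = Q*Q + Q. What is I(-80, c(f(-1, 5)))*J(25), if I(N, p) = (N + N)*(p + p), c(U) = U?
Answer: 0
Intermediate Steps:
f(Q, D) = -Q/7 - Q²/7 (f(Q, D) = -(Q*Q + Q)/7 = -(Q² + Q)/7 = -(Q + Q²)/7 = -Q/7 - Q²/7)
J(n) = 1
I(N, p) = 4*N*p (I(N, p) = (2*N)*(2*p) = 4*N*p)
I(-80, c(f(-1, 5)))*J(25) = (4*(-80)*(-⅐*(-1)*(1 - 1)))*1 = (4*(-80)*(-⅐*(-1)*0))*1 = (4*(-80)*0)*1 = 0*1 = 0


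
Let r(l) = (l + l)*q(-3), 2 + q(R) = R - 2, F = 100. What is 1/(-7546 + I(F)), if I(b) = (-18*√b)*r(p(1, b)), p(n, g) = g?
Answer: 1/244454 ≈ 4.0907e-6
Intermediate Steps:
q(R) = -4 + R (q(R) = -2 + (R - 2) = -2 + (-2 + R) = -4 + R)
r(l) = -14*l (r(l) = (l + l)*(-4 - 3) = (2*l)*(-7) = -14*l)
I(b) = 252*b^(3/2) (I(b) = (-18*√b)*(-14*b) = 252*b^(3/2))
1/(-7546 + I(F)) = 1/(-7546 + 252*100^(3/2)) = 1/(-7546 + 252*1000) = 1/(-7546 + 252000) = 1/244454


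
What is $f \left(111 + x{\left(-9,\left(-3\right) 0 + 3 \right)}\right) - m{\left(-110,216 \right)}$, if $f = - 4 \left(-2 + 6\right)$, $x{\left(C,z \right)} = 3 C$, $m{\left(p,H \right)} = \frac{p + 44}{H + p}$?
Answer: $- \frac{71199}{53} \approx -1343.4$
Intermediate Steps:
$m{\left(p,H \right)} = \frac{44 + p}{H + p}$
$f = -16$ ($f = \left(-4\right) 4 = -16$)
$f \left(111 + x{\left(-9,\left(-3\right) 0 + 3 \right)}\right) - m{\left(-110,216 \right)} = - 16 \left(111 + 3 \left(-9\right)\right) - \frac{44 - 110}{216 - 110} = - 16 \left(111 - 27\right) - \frac{1}{106} \left(-66\right) = \left(-16\right) 84 - \frac{1}{106} \left(-66\right) = -1344 - - \frac{33}{53} = -1344 + \frac{33}{53} = - \frac{71199}{53}$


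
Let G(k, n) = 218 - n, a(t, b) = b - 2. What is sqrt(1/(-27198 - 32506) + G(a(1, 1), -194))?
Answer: sqrt(367150449522)/29852 ≈ 20.298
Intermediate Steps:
a(t, b) = -2 + b
sqrt(1/(-27198 - 32506) + G(a(1, 1), -194)) = sqrt(1/(-27198 - 32506) + (218 - 1*(-194))) = sqrt(1/(-59704) + (218 + 194)) = sqrt(-1/59704 + 412) = sqrt(24598047/59704) = sqrt(367150449522)/29852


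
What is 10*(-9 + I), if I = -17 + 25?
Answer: -10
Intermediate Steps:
I = 8
10*(-9 + I) = 10*(-9 + 8) = 10*(-1) = -10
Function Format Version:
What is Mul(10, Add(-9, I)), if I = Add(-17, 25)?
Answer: -10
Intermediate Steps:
I = 8
Mul(10, Add(-9, I)) = Mul(10, Add(-9, 8)) = Mul(10, -1) = -10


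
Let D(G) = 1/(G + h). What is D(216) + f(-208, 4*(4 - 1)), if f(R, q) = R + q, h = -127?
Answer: -17443/89 ≈ -195.99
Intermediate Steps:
D(G) = 1/(-127 + G) (D(G) = 1/(G - 127) = 1/(-127 + G))
D(216) + f(-208, 4*(4 - 1)) = 1/(-127 + 216) + (-208 + 4*(4 - 1)) = 1/89 + (-208 + 4*3) = 1/89 + (-208 + 12) = 1/89 - 196 = -17443/89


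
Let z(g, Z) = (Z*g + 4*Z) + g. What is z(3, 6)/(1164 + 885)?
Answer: 15/683 ≈ 0.021962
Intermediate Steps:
z(g, Z) = g + 4*Z + Z*g (z(g, Z) = (4*Z + Z*g) + g = g + 4*Z + Z*g)
z(3, 6)/(1164 + 885) = (3 + 4*6 + 6*3)/(1164 + 885) = (3 + 24 + 18)/2049 = 45*(1/2049) = 15/683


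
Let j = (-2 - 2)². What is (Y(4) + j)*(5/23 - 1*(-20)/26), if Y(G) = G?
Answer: 5900/299 ≈ 19.732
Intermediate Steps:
j = 16 (j = (-4)² = 16)
(Y(4) + j)*(5/23 - 1*(-20)/26) = (4 + 16)*(5/23 - 1*(-20)/26) = 20*(5*(1/23) + 20*(1/26)) = 20*(5/23 + 10/13) = 20*(295/299) = 5900/299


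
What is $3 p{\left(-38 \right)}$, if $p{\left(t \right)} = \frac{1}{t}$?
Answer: $- \frac{3}{38} \approx -0.078947$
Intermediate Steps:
$3 p{\left(-38 \right)} = \frac{3}{-38} = 3 \left(- \frac{1}{38}\right) = - \frac{3}{38}$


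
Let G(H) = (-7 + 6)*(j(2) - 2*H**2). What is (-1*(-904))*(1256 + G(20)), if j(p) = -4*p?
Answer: 1865856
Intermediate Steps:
G(H) = 8 + 2*H**2 (G(H) = (-7 + 6)*(-4*2 - 2*H**2) = -(-8 - 2*H**2) = 8 + 2*H**2)
(-1*(-904))*(1256 + G(20)) = (-1*(-904))*(1256 + (8 + 2*20**2)) = 904*(1256 + (8 + 2*400)) = 904*(1256 + (8 + 800)) = 904*(1256 + 808) = 904*2064 = 1865856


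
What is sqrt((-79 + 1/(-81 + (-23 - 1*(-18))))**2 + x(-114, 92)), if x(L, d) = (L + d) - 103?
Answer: 5*sqrt(1809901)/86 ≈ 78.217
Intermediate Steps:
x(L, d) = -103 + L + d
sqrt((-79 + 1/(-81 + (-23 - 1*(-18))))**2 + x(-114, 92)) = sqrt((-79 + 1/(-81 + (-23 - 1*(-18))))**2 + (-103 - 114 + 92)) = sqrt((-79 + 1/(-81 + (-23 + 18)))**2 - 125) = sqrt((-79 + 1/(-81 - 5))**2 - 125) = sqrt((-79 + 1/(-86))**2 - 125) = sqrt((-79 - 1/86)**2 - 125) = sqrt((-6795/86)**2 - 125) = sqrt(46172025/7396 - 125) = sqrt(45247525/7396) = 5*sqrt(1809901)/86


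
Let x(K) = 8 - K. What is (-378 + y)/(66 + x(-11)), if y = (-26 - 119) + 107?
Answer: -416/85 ≈ -4.8941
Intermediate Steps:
y = -38 (y = -145 + 107 = -38)
(-378 + y)/(66 + x(-11)) = (-378 - 38)/(66 + (8 - 1*(-11))) = -416/(66 + (8 + 11)) = -416/(66 + 19) = -416/85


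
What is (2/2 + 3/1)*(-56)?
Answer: -224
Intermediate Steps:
(2/2 + 3/1)*(-56) = (2*(½) + 3*1)*(-56) = (1 + 3)*(-56) = 4*(-56) = -224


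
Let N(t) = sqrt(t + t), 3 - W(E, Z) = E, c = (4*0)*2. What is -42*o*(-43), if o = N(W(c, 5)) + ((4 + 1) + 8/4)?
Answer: 12642 + 1806*sqrt(6) ≈ 17066.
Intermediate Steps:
c = 0 (c = 0*2 = 0)
W(E, Z) = 3 - E
N(t) = sqrt(2)*sqrt(t) (N(t) = sqrt(2*t) = sqrt(2)*sqrt(t))
o = 7 + sqrt(6) (o = sqrt(2)*sqrt(3 - 1*0) + ((4 + 1) + 8/4) = sqrt(2)*sqrt(3 + 0) + (5 + 8*(1/4)) = sqrt(2)*sqrt(3) + (5 + 2) = sqrt(6) + 7 = 7 + sqrt(6) ≈ 9.4495)
-42*o*(-43) = -42*(7 + sqrt(6))*(-43) = (-294 - 42*sqrt(6))*(-43) = 12642 + 1806*sqrt(6)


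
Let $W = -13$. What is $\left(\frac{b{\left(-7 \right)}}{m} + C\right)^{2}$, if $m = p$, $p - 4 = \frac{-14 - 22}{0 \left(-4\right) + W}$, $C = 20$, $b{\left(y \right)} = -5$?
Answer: $\frac{2873025}{7744} \approx 371.0$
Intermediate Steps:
$p = \frac{88}{13}$ ($p = 4 + \frac{-14 - 22}{0 \left(-4\right) - 13} = 4 - \frac{36}{0 - 13} = 4 - \frac{36}{-13} = 4 - - \frac{36}{13} = 4 + \frac{36}{13} = \frac{88}{13} \approx 6.7692$)
$m = \frac{88}{13} \approx 6.7692$
$\left(\frac{b{\left(-7 \right)}}{m} + C\right)^{2} = \left(- \frac{5}{\frac{88}{13}} + 20\right)^{2} = \left(\left(-5\right) \frac{13}{88} + 20\right)^{2} = \left(- \frac{65}{88} + 20\right)^{2} = \left(\frac{1695}{88}\right)^{2} = \frac{2873025}{7744}$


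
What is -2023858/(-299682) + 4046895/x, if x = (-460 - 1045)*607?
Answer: 63608353064/27376999587 ≈ 2.3234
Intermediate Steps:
x = -913535 (x = -1505*607 = -913535)
-2023858/(-299682) + 4046895/x = -2023858/(-299682) + 4046895/(-913535) = -2023858*(-1/299682) + 4046895*(-1/913535) = 1011929/149841 - 809379/182707 = 63608353064/27376999587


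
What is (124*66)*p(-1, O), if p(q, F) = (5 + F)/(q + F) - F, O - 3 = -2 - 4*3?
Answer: 94116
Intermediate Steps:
O = -11 (O = 3 + (-2 - 4*3) = 3 + (-2 - 12) = 3 - 14 = -11)
p(q, F) = -F + (5 + F)/(F + q) (p(q, F) = (5 + F)/(F + q) - F = -F + (5 + F)/(F + q))
(124*66)*p(-1, O) = (124*66)*((5 - 11 - 1*(-11)**2 - 1*(-11)*(-1))/(-11 - 1)) = 8184*((5 - 11 - 1*121 - 11)/(-12)) = 8184*(-(5 - 11 - 121 - 11)/12) = 8184*(-1/12*(-138)) = 8184*(23/2) = 94116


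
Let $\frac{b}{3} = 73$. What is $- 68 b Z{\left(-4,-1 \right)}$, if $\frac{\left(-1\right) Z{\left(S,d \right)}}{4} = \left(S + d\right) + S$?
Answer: $-536112$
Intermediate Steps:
$b = 219$ ($b = 3 \cdot 73 = 219$)
$Z{\left(S,d \right)} = - 8 S - 4 d$ ($Z{\left(S,d \right)} = - 4 \left(\left(S + d\right) + S\right) = - 4 \left(d + 2 S\right) = - 8 S - 4 d$)
$- 68 b Z{\left(-4,-1 \right)} = \left(-68\right) 219 \left(\left(-8\right) \left(-4\right) - -4\right) = - 14892 \left(32 + 4\right) = \left(-14892\right) 36 = -536112$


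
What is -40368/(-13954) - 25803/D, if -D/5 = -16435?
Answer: 1478592669/573334975 ≈ 2.5789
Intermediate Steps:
D = 82175 (D = -5*(-16435) = 82175)
-40368/(-13954) - 25803/D = -40368/(-13954) - 25803/82175 = -40368*(-1/13954) - 25803*1/82175 = 20184/6977 - 25803/82175 = 1478592669/573334975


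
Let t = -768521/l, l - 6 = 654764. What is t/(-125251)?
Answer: 768521/82010597270 ≈ 9.3710e-6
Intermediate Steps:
l = 654770 (l = 6 + 654764 = 654770)
t = -768521/654770 ≈ -1.1737
t/(-125251) = -768521/654770/(-125251) = -768521/654770*(-1/125251) = 768521/82010597270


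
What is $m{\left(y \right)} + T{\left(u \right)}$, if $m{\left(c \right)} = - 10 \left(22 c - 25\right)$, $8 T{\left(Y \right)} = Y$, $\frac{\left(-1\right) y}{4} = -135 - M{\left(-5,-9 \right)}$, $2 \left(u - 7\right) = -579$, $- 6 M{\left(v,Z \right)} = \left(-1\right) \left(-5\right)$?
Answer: $- \frac{5656895}{48} \approx -1.1785 \cdot 10^{5}$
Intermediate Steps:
$M{\left(v,Z \right)} = - \frac{5}{6}$ ($M{\left(v,Z \right)} = - \frac{\left(-1\right) \left(-5\right)}{6} = \left(- \frac{1}{6}\right) 5 = - \frac{5}{6}$)
$u = - \frac{565}{2}$ ($u = 7 + \frac{1}{2} \left(-579\right) = 7 - \frac{579}{2} = - \frac{565}{2} \approx -282.5$)
$y = \frac{1610}{3}$ ($y = - 4 \left(-135 - - \frac{5}{6}\right) = - 4 \left(-135 + \frac{5}{6}\right) = \left(-4\right) \left(- \frac{805}{6}\right) = \frac{1610}{3} \approx 536.67$)
$T{\left(Y \right)} = \frac{Y}{8}$
$m{\left(c \right)} = 250 - 220 c$ ($m{\left(c \right)} = - 10 \left(-25 + 22 c\right) = 250 - 220 c$)
$m{\left(y \right)} + T{\left(u \right)} = \left(250 - \frac{354200}{3}\right) + \frac{1}{8} \left(- \frac{565}{2}\right) = \left(250 - \frac{354200}{3}\right) - \frac{565}{16} = - \frac{353450}{3} - \frac{565}{16} = - \frac{5656895}{48}$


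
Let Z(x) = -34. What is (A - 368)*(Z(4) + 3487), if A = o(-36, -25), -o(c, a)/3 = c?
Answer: -897780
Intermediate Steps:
o(c, a) = -3*c
A = 108 (A = -3*(-36) = 108)
(A - 368)*(Z(4) + 3487) = (108 - 368)*(-34 + 3487) = -260*3453 = -897780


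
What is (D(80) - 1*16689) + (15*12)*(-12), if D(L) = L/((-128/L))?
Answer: -18899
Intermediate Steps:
D(L) = -L**2/128 (D(L) = L*(-L/128) = -L**2/128)
(D(80) - 1*16689) + (15*12)*(-12) = (-1/128*80**2 - 1*16689) + (15*12)*(-12) = (-1/128*6400 - 16689) + 180*(-12) = (-50 - 16689) - 2160 = -16739 - 2160 = -18899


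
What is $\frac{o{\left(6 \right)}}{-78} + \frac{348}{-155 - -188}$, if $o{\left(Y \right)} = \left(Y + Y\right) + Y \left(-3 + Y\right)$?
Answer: $\frac{1453}{143} \approx 10.161$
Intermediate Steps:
$o{\left(Y \right)} = 2 Y + Y \left(-3 + Y\right)$
$\frac{o{\left(6 \right)}}{-78} + \frac{348}{-155 - -188} = \frac{6 \left(-1 + 6\right)}{-78} + \frac{348}{-155 - -188} = 6 \cdot 5 \left(- \frac{1}{78}\right) + \frac{348}{-155 + 188} = 30 \left(- \frac{1}{78}\right) + \frac{348}{33} = - \frac{5}{13} + 348 \cdot \frac{1}{33} = - \frac{5}{13} + \frac{116}{11} = \frac{1453}{143}$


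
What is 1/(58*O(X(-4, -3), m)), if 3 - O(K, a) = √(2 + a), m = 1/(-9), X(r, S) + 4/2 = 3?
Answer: 27/3712 + 3*√17/3712 ≈ 0.010606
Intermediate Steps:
X(r, S) = 1 (X(r, S) = -2 + 3 = 1)
m = -⅑ ≈ -0.11111
O(K, a) = 3 - √(2 + a)
1/(58*O(X(-4, -3), m)) = 1/(58*(3 - √(2 - ⅑))) = 1/(58*(3 - √(17/9))) = 1/(58*(3 - √17/3)) = 1/(174 - 58*√17/3)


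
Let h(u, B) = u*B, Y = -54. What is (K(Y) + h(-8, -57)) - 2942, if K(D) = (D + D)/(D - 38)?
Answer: -57151/23 ≈ -2484.8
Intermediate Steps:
K(D) = 2*D/(-38 + D) (K(D) = (2*D)/(-38 + D) = 2*D/(-38 + D))
h(u, B) = B*u
(K(Y) + h(-8, -57)) - 2942 = (2*(-54)/(-38 - 54) - 57*(-8)) - 2942 = (2*(-54)/(-92) + 456) - 2942 = (2*(-54)*(-1/92) + 456) - 2942 = (27/23 + 456) - 2942 = 10515/23 - 2942 = -57151/23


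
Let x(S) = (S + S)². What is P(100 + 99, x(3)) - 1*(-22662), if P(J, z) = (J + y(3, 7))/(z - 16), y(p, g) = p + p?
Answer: 90689/4 ≈ 22672.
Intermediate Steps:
y(p, g) = 2*p
x(S) = 4*S² (x(S) = (2*S)² = 4*S²)
P(J, z) = (6 + J)/(-16 + z) (P(J, z) = (J + 2*3)/(z - 16) = (J + 6)/(-16 + z) = (6 + J)/(-16 + z))
P(100 + 99, x(3)) - 1*(-22662) = (6 + (100 + 99))/(-16 + 4*3²) - 1*(-22662) = (6 + 199)/(-16 + 4*9) + 22662 = 205/(-16 + 36) + 22662 = 205/20 + 22662 = (1/20)*205 + 22662 = 41/4 + 22662 = 90689/4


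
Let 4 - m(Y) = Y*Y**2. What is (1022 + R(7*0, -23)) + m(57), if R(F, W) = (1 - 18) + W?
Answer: -184207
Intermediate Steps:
m(Y) = 4 - Y**3 (m(Y) = 4 - Y*Y**2 = 4 - Y**3)
R(F, W) = -17 + W
(1022 + R(7*0, -23)) + m(57) = (1022 + (-17 - 23)) + (4 - 1*57**3) = (1022 - 40) + (4 - 1*185193) = 982 + (4 - 185193) = 982 - 185189 = -184207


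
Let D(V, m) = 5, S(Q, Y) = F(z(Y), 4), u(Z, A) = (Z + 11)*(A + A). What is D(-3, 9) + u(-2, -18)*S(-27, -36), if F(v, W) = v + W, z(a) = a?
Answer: 10373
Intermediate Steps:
F(v, W) = W + v
u(Z, A) = 2*A*(11 + Z) (u(Z, A) = (11 + Z)*(2*A) = 2*A*(11 + Z))
S(Q, Y) = 4 + Y
D(-3, 9) + u(-2, -18)*S(-27, -36) = 5 + (2*(-18)*(11 - 2))*(4 - 36) = 5 + (2*(-18)*9)*(-32) = 5 - 324*(-32) = 5 + 10368 = 10373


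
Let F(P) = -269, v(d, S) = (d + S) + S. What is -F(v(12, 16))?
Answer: 269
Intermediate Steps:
v(d, S) = d + 2*S (v(d, S) = (S + d) + S = d + 2*S)
-F(v(12, 16)) = -1*(-269) = 269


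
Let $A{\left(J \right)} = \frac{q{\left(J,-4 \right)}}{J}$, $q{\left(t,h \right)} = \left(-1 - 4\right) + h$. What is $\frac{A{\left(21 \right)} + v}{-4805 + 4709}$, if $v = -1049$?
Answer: $\frac{3673}{336} \approx 10.932$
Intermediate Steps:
$q{\left(t,h \right)} = -5 + h$
$A{\left(J \right)} = - \frac{9}{J}$ ($A{\left(J \right)} = \frac{-5 - 4}{J} = - \frac{9}{J}$)
$\frac{A{\left(21 \right)} + v}{-4805 + 4709} = \frac{- \frac{9}{21} - 1049}{-4805 + 4709} = \frac{\left(-9\right) \frac{1}{21} - 1049}{-96} = \left(- \frac{3}{7} - 1049\right) \left(- \frac{1}{96}\right) = \left(- \frac{7346}{7}\right) \left(- \frac{1}{96}\right) = \frac{3673}{336}$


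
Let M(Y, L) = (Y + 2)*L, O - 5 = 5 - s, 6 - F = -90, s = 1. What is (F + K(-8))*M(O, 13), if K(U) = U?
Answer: 12584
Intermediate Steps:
F = 96 (F = 6 - 1*(-90) = 6 + 90 = 96)
O = 9 (O = 5 + (5 - 1*1) = 5 + (5 - 1) = 5 + 4 = 9)
M(Y, L) = L*(2 + Y) (M(Y, L) = (2 + Y)*L = L*(2 + Y))
(F + K(-8))*M(O, 13) = (96 - 8)*(13*(2 + 9)) = 88*(13*11) = 88*143 = 12584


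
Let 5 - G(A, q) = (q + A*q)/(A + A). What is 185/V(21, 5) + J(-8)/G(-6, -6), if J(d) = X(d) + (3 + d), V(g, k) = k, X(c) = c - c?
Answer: 109/3 ≈ 36.333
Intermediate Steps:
X(c) = 0
G(A, q) = 5 - (q + A*q)/(2*A) (G(A, q) = 5 - (q + A*q)/(A + A) = 5 - (q + A*q)/(2*A))
J(d) = 3 + d (J(d) = 0 + (3 + d) = 3 + d)
185/V(21, 5) + J(-8)/G(-6, -6) = 185/5 + (3 - 8)/(5 - ½*(-6) - ½*(-6)/(-6)) = 185*(⅕) - 5/(5 + 3 - ½*(-6)*(-⅙)) = 37 - 5/(5 + 3 - ½) = 37 - 5/15/2 = 37 - 5*2/15 = 37 - ⅔ = 109/3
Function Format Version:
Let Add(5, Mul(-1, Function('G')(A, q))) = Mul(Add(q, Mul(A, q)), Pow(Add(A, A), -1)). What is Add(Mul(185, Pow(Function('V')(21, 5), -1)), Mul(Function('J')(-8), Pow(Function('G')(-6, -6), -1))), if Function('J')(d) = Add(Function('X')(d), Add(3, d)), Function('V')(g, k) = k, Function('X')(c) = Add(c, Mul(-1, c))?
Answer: Rational(109, 3) ≈ 36.333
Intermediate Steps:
Function('X')(c) = 0
Function('G')(A, q) = Add(5, Mul(Rational(-1, 2), Pow(A, -1), Add(q, Mul(A, q)))) (Function('G')(A, q) = Add(5, Mul(-1, Mul(Add(q, Mul(A, q)), Pow(Add(A, A), -1)))) = Add(5, Mul(-1, Mul(Add(q, Mul(A, q)), Pow(Mul(2, A), -1)))) = Add(5, Mul(-1, Mul(Add(q, Mul(A, q)), Mul(Rational(1, 2), Pow(A, -1))))) = Add(5, Mul(-1, Mul(Rational(1, 2), Pow(A, -1), Add(q, Mul(A, q))))) = Add(5, Mul(Rational(-1, 2), Pow(A, -1), Add(q, Mul(A, q)))))
Function('J')(d) = Add(3, d) (Function('J')(d) = Add(0, Add(3, d)) = Add(3, d))
Add(Mul(185, Pow(Function('V')(21, 5), -1)), Mul(Function('J')(-8), Pow(Function('G')(-6, -6), -1))) = Add(Mul(185, Pow(5, -1)), Mul(Add(3, -8), Pow(Add(5, Mul(Rational(-1, 2), -6), Mul(Rational(-1, 2), -6, Pow(-6, -1))), -1))) = Add(Mul(185, Rational(1, 5)), Mul(-5, Pow(Add(5, 3, Mul(Rational(-1, 2), -6, Rational(-1, 6))), -1))) = Add(37, Mul(-5, Pow(Add(5, 3, Rational(-1, 2)), -1))) = Add(37, Mul(-5, Pow(Rational(15, 2), -1))) = Add(37, Mul(-5, Rational(2, 15))) = Add(37, Rational(-2, 3)) = Rational(109, 3)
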